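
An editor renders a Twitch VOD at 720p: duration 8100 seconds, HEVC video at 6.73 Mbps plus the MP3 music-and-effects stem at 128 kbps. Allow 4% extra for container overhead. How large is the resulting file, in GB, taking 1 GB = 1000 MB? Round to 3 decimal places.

7.221 GB

Audio: 128 kbps = 0.128 Mbps.
Total bitrate: 6.73 + 0.128 = 6.858 Mbps.
Stream data: 6.858 Mbps × 8100 s = 55549.8 Mb.
With 4% container overhead: ×1.04.
57,772 Mb ÷ 8 = 7,221 MB → 7.221 GB.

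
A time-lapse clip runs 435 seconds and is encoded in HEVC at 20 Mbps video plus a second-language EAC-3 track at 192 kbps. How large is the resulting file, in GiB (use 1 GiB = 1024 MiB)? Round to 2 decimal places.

Audio: 192 kbps = 0.192 Mbps.
Total bitrate: 20 + 0.192 = 20.192 Mbps.
Stream data: 20.192 Mbps × 435 s = 8783.5 Mb.
8,784 Mb = 1,097,940,000 bytes ÷ 1,073,741,824 = 1.023 GiB.

1.02 GiB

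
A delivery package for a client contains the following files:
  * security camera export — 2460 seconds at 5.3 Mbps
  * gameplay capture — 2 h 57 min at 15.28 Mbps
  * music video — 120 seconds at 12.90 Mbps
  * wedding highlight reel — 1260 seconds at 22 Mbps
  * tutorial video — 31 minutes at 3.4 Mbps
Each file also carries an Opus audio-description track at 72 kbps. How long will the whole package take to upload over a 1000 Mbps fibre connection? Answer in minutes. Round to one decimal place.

3.5 minutes

Audio: 72 kbps = 0.072 Mbps.
security camera export: 5.372 Mbps × 2460 s = 13215.1 Mb
gameplay capture: 15.352 Mbps × 10620 s = 163038.2 Mb
music video: 12.972 Mbps × 120 s = 1556.6 Mb
wedding highlight reel: 22.072 Mbps × 1260 s = 27810.7 Mb
tutorial video: 3.472 Mbps × 1860 s = 6457.9 Mb
Total: 212078.6 Mb = 26509.8 MB.
At 1000 Mbps: 212078.6 / 1000 = 212 s ≈ 3.53 minutes.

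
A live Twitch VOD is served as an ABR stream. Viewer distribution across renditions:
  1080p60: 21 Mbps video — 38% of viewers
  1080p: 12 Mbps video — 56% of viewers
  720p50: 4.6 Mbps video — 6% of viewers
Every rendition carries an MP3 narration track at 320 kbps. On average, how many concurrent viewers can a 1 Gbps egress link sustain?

Audio: 320 kbps = 0.320 Mbps.
Average per-viewer bitrate: 0.38×21.320 + 0.56×12.320 + 0.06×4.920 = 15.296 Mbps.
1 Gbps = 1,000 Mbps; 1,000 / 15.296 = 65.38 → 65.

65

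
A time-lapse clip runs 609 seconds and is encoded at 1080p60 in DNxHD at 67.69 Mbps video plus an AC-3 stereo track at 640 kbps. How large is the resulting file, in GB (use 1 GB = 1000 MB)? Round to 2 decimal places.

Audio: 640 kbps = 0.640 Mbps.
Total bitrate: 67.69 + 0.640 = 68.330 Mbps.
Stream data: 68.330 Mbps × 609 s = 41613.0 Mb.
41,613 Mb ÷ 8 = 5,202 MB → 5.202 GB.

5.20 GB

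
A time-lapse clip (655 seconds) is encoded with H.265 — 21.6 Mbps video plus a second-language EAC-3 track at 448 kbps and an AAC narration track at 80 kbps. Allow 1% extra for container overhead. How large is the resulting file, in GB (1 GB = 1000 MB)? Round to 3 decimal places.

Audio total: 448 + 80 = 528 kbps = 0.528 Mbps.
Total bitrate: 21.6 + 0.528 = 22.128 Mbps.
Stream data: 22.128 Mbps × 655 s = 14493.8 Mb.
With 1% container overhead: ×1.01.
14,639 Mb ÷ 8 = 1,830 MB → 1.830 GB.

1.830 GB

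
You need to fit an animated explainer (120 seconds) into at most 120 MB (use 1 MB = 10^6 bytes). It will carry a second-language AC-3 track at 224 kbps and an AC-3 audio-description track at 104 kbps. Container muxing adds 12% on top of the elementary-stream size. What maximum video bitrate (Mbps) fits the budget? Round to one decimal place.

6.8 Mbps

Budget: 120 MB = 960.0 Mb.
Stream payload after overhead: 960.0 / 1.12 = 857.1 Mb.
Total bitrate budget: 857.1 Mb / 120 s = 7.143 Mbps.
Audio total: 224 + 104 = 328 kbps = 0.328 Mbps.
Video: 7.143 − 0.328 = 6.815 Mbps.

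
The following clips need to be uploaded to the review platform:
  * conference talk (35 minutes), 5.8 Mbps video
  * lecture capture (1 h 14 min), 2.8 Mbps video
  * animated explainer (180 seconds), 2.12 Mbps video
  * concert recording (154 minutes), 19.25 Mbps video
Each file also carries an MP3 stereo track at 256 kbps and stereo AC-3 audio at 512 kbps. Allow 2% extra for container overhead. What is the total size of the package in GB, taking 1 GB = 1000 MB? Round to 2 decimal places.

Audio total: 256 + 512 = 768 kbps = 0.768 Mbps.
conference talk: 6.568 Mbps × 2100 s × 1.02 = 14068.7 Mb
lecture capture: 3.568 Mbps × 4440 s × 1.02 = 16158.8 Mb
animated explainer: 2.888 Mbps × 180 s × 1.02 = 530.2 Mb
concert recording: 20.018 Mbps × 9240 s × 1.02 = 188665.6 Mb
Total: 219423.3 Mb = 27427.9 MB.
= 27.43 GB.

27.43 GB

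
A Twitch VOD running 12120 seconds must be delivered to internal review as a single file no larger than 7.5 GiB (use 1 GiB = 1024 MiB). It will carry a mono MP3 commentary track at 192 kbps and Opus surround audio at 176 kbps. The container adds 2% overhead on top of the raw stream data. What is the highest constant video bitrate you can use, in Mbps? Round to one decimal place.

Budget: 7.5 GiB = 64424.5 Mb.
Stream payload after overhead: 64424.5 / 1.02 = 63161.3 Mb.
Total bitrate budget: 63161.3 Mb / 12120 s = 5.211 Mbps.
Audio total: 192 + 176 = 368 kbps = 0.368 Mbps.
Video: 5.211 − 0.368 = 4.843 Mbps.

4.8 Mbps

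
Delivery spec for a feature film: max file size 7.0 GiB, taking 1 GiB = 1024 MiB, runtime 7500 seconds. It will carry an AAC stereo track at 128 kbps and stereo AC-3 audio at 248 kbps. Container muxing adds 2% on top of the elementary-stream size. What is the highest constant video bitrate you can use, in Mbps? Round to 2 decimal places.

7.48 Mbps

Budget: 7.0 GiB = 60129.5 Mb.
Stream payload after overhead: 60129.5 / 1.02 = 58950.5 Mb.
Total bitrate budget: 58950.5 Mb / 7500 s = 7.860 Mbps.
Audio total: 128 + 248 = 376 kbps = 0.376 Mbps.
Video: 7.860 − 0.376 = 7.484 Mbps.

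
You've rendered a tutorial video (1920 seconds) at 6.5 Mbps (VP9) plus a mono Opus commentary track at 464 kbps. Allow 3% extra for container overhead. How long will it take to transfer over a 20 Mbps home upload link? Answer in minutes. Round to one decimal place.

11.5 minutes

Audio: 464 kbps = 0.464 Mbps.
Total bitrate: 6.964 Mbps.
File: 6.964 Mbps × 1920 s = 13370.9 Mb.
With 3% container overhead: ×1.03. → 13772.0 Mb.
At 20 Mbps: 13772.0 / 20 = 688.6 s ≈ 11.5 minutes.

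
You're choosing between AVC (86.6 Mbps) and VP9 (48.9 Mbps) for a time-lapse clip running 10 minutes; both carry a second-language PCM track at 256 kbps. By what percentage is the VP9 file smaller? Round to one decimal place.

10 min = 600 s
Audio: 256 kbps = 0.256 Mbps.
AVC: 86.856 Mbps × 600 s = 52113.6 Mb = 6.514 GB.
VP9: 49.156 Mbps × 600 s = 29493.6 Mb = 3.687 GB.
Reduction: (1 − 3.687/6.514) × 100 = 43.41%.

43.4%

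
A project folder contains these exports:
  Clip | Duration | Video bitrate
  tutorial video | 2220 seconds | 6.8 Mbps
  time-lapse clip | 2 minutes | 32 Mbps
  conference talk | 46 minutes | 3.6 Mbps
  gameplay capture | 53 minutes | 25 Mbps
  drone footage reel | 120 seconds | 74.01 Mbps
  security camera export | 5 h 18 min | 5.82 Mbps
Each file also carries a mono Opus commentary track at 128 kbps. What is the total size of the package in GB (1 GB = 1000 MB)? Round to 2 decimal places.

Audio: 128 kbps = 0.128 Mbps.
tutorial video: 6.928 Mbps × 2220 s = 15380.2 Mb
time-lapse clip: 32.128 Mbps × 120 s = 3855.4 Mb
conference talk: 3.728 Mbps × 2760 s = 10289.3 Mb
gameplay capture: 25.128 Mbps × 3180 s = 79907.0 Mb
drone footage reel: 74.138 Mbps × 120 s = 8896.6 Mb
security camera export: 5.948 Mbps × 19080 s = 113487.8 Mb
Total: 231816.2 Mb = 28977.0 MB.
= 28.98 GB.

28.98 GB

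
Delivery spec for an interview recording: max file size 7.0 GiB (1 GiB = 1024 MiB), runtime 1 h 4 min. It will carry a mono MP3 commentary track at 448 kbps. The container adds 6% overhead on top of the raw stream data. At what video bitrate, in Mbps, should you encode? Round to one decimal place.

14.3 Mbps

Budget: 7.0 GiB = 60129.5 Mb.
Stream payload after overhead: 60129.5 / 1.06 = 56726.0 Mb.
1 h 4 min = 64 min = 3840 s
Total bitrate budget: 56726.0 Mb / 3840 s = 14.772 Mbps.
Audio: 448 kbps = 0.448 Mbps.
Video: 14.772 − 0.448 = 14.324 Mbps.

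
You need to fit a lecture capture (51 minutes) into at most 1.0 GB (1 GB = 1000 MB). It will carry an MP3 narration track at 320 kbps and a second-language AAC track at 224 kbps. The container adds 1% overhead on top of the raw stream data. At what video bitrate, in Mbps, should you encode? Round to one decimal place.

2.0 Mbps

Budget: 1.0 GB = 8000.0 Mb.
Stream payload after overhead: 8000.0 / 1.01 = 7920.8 Mb.
51 min = 3060 s
Total bitrate budget: 7920.8 Mb / 3060 s = 2.588 Mbps.
Audio total: 320 + 224 = 544 kbps = 0.544 Mbps.
Video: 2.588 − 0.544 = 2.044 Mbps.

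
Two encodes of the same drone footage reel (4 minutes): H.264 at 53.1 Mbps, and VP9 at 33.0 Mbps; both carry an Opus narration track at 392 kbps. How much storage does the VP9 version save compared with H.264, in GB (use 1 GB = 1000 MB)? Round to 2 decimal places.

4 min = 240 s
Audio: 392 kbps = 0.392 Mbps.
H.264: 53.492 Mbps × 240 s = 12838.1 Mb = 1.605 GB.
VP9: 33.392 Mbps × 240 s = 8014.1 Mb = 1.002 GB.
Saving: 1.605 − 1.002 = 0.603 GB.

0.60 GB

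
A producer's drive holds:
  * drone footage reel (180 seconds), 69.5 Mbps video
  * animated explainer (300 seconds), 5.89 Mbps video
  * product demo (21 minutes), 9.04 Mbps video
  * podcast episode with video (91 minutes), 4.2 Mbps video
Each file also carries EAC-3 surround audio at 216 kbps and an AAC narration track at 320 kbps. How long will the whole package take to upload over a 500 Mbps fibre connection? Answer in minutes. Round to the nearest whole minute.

Audio total: 216 + 320 = 536 kbps = 0.536 Mbps.
drone footage reel: 70.036 Mbps × 180 s = 12606.5 Mb
animated explainer: 6.426 Mbps × 300 s = 1927.8 Mb
product demo: 9.576 Mbps × 1260 s = 12065.8 Mb
podcast episode with video: 4.736 Mbps × 5460 s = 25858.6 Mb
Total: 52458.6 Mb = 6557.3 MB.
At 500 Mbps: 52458.6 / 500 = 105 s ≈ 1.75 minutes.

2 minutes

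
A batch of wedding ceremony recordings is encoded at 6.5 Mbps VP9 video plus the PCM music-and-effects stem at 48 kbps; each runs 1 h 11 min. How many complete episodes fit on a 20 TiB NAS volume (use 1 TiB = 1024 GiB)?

6306

1 h 11 min = 71 min = 4260 s
Audio: 48 kbps = 0.048 Mbps.
Total bitrate: 6.548 Mbps.
Per item: 6.548 Mbps × 4260 s = 27,894 Mb = 3,487 MB.
Capacity: 20 TiB = 175,921,860 Mb; 6306.69 items → 6306 complete.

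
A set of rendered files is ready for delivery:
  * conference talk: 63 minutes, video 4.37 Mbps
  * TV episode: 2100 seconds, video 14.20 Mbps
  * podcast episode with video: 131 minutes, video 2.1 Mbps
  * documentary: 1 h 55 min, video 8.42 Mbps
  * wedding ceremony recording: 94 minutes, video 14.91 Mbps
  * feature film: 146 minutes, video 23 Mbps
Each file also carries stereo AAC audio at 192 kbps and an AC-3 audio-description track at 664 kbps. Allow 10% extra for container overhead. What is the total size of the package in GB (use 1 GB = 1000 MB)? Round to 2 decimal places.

60.02 GB

Audio total: 192 + 664 = 856 kbps = 0.856 Mbps.
conference talk: 5.226 Mbps × 3780 s × 1.10 = 21729.7 Mb
TV episode: 15.056 Mbps × 2100 s × 1.10 = 34779.4 Mb
podcast episode with video: 2.956 Mbps × 7860 s × 1.10 = 25557.6 Mb
documentary: 9.276 Mbps × 6900 s × 1.10 = 70404.8 Mb
wedding ceremony recording: 15.766 Mbps × 5640 s × 1.10 = 97812.3 Mb
feature film: 23.856 Mbps × 8760 s × 1.10 = 229876.4 Mb
Total: 480160.2 Mb = 60020.0 MB.
= 60.02 GB.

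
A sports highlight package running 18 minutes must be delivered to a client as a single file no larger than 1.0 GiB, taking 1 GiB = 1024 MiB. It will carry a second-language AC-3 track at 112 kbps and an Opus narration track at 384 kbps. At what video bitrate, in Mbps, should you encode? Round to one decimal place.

Budget: 1.0 GiB = 8589.9 Mb.
18 min = 1080 s
Total bitrate budget: 8589.9 Mb / 1080 s = 7.954 Mbps.
Audio total: 112 + 384 = 496 kbps = 0.496 Mbps.
Video: 7.954 − 0.496 = 7.458 Mbps.

7.5 Mbps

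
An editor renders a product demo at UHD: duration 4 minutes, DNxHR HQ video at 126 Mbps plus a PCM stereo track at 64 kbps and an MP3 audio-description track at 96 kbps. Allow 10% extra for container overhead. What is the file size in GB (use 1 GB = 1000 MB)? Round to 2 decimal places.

4.16 GB

4 min = 240 s
Audio total: 64 + 96 = 160 kbps = 0.160 Mbps.
Total bitrate: 126 + 0.160 = 126.160 Mbps.
Stream data: 126.160 Mbps × 240 s = 30278.4 Mb.
With 10% container overhead: ×1.10.
33,306 Mb ÷ 8 = 4,163 MB → 4.163 GB.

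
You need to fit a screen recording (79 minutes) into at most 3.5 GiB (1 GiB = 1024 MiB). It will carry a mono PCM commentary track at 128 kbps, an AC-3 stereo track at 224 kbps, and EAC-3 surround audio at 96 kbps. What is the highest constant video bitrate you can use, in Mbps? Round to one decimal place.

5.9 Mbps

Budget: 3.5 GiB = 30064.8 Mb.
79 min = 4740 s
Total bitrate budget: 30064.8 Mb / 4740 s = 6.343 Mbps.
Audio total: 128 + 224 + 96 = 448 kbps = 0.448 Mbps.
Video: 6.343 − 0.448 = 5.895 Mbps.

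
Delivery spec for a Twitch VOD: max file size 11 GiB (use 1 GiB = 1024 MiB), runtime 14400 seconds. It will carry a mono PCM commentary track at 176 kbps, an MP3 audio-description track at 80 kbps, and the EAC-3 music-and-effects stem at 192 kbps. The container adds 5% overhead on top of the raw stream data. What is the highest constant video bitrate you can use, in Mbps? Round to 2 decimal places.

5.80 Mbps

Budget: 11 GiB = 94489.3 Mb.
Stream payload after overhead: 94489.3 / 1.05 = 89989.8 Mb.
Total bitrate budget: 89989.8 Mb / 14400 s = 6.249 Mbps.
Audio total: 176 + 80 + 192 = 448 kbps = 0.448 Mbps.
Video: 6.249 − 0.448 = 5.801 Mbps.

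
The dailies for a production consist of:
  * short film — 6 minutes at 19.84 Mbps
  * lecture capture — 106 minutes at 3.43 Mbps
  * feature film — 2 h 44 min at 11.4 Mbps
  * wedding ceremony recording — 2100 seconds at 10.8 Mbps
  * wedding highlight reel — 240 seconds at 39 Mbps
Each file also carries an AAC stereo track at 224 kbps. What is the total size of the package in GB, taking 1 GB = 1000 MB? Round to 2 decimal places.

Audio: 224 kbps = 0.224 Mbps.
short film: 20.064 Mbps × 360 s = 7223.0 Mb
lecture capture: 3.654 Mbps × 6360 s = 23239.4 Mb
feature film: 11.624 Mbps × 9840 s = 114380.2 Mb
wedding ceremony recording: 11.024 Mbps × 2100 s = 23150.4 Mb
wedding highlight reel: 39.224 Mbps × 240 s = 9413.8 Mb
Total: 177406.8 Mb = 22175.8 MB.
= 22.18 GB.

22.18 GB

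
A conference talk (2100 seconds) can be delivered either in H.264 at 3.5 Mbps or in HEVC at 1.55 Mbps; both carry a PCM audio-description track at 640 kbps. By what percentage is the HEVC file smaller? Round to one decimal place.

47.1%

Audio: 640 kbps = 0.640 Mbps.
H.264: 4.140 Mbps × 2100 s = 8694.0 Mb = 1.087 GB.
HEVC: 2.190 Mbps × 2100 s = 4599.0 Mb = 0.575 GB.
Reduction: (1 − 0.575/1.087) × 100 = 47.10%.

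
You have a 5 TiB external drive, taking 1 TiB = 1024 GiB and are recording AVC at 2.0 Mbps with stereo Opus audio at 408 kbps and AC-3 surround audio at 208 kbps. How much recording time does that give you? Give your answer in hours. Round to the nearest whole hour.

4670 hours

Audio total: 408 + 208 = 616 kbps = 0.616 Mbps.
Total bitrate: 2.0 + 0.616 = 2.616 Mbps.
Capacity: 5 TiB = 43,980,465 Mb.
Recording time: 43,980,465 / 2.616 = 16,812,104 s ≈ 4,670 hours.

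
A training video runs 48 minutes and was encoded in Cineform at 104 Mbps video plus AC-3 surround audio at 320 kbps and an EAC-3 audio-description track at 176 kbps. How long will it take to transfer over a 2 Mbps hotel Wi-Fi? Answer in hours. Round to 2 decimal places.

48 min = 2880 s
Audio total: 320 + 176 = 496 kbps = 0.496 Mbps.
Total bitrate: 104.496 Mbps.
File: 104.496 Mbps × 2880 s = 300948.5 Mb.
At 2 Mbps: 300948.5 / 2 = 150474.2 s ≈ 41.8 hours.

41.80 hours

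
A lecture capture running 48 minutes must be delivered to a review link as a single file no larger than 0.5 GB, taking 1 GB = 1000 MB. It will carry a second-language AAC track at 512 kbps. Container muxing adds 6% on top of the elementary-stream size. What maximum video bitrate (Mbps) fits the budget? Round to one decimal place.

0.8 Mbps

Budget: 0.5 GB = 4000.0 Mb.
Stream payload after overhead: 4000.0 / 1.06 = 3773.6 Mb.
48 min = 2880 s
Total bitrate budget: 3773.6 Mb / 2880 s = 1.310 Mbps.
Audio: 512 kbps = 0.512 Mbps.
Video: 1.310 − 0.512 = 0.798 Mbps.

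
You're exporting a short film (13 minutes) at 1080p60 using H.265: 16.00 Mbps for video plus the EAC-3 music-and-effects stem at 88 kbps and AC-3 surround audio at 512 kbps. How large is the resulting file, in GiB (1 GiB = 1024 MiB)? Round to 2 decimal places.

1.51 GiB

13 min = 780 s
Audio total: 88 + 512 = 600 kbps = 0.600 Mbps.
Total bitrate: 16.00 + 0.600 = 16.600 Mbps.
Stream data: 16.600 Mbps × 780 s = 12948.0 Mb.
12,948 Mb = 1,618,500,000 bytes ÷ 1,073,741,824 = 1.507 GiB.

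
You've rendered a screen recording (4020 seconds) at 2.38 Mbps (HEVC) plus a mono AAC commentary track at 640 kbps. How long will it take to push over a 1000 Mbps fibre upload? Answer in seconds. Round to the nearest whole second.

12 seconds

Audio: 640 kbps = 0.640 Mbps.
Total bitrate: 3.020 Mbps.
File: 3.020 Mbps × 4020 s = 12140.4 Mb.
At 1000 Mbps: 12140.4 / 1000 = 12.1 s ≈ 12.1 seconds.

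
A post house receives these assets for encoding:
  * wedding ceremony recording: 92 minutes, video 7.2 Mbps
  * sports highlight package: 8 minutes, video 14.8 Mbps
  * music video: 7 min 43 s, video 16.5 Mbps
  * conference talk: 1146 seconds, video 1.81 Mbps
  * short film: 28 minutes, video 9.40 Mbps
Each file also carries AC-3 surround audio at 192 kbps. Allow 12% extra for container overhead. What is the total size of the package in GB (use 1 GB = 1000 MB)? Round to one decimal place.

Audio: 192 kbps = 0.192 Mbps.
wedding ceremony recording: 7.392 Mbps × 5520 s × 1.12 = 45700.3 Mb
sports highlight package: 14.992 Mbps × 480 s × 1.12 = 8059.7 Mb
music video: 16.692 Mbps × 463 s × 1.12 = 8655.8 Mb
conference talk: 2.002 Mbps × 1146 s × 1.12 = 2569.6 Mb
short film: 9.592 Mbps × 1680 s × 1.12 = 18048.3 Mb
Total: 83033.7 Mb = 10379.2 MB.
= 10.38 GB.

10.4 GB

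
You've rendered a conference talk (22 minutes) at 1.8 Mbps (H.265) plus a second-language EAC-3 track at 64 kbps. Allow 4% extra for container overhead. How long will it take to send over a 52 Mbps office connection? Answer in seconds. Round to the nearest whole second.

49 seconds

22 min = 1320 s
Audio: 64 kbps = 0.064 Mbps.
Total bitrate: 1.864 Mbps.
File: 1.864 Mbps × 1320 s = 2460.5 Mb.
With 4% container overhead: ×1.04. → 2558.9 Mb.
At 52 Mbps: 2558.9 / 52 = 49.2 s ≈ 49.2 seconds.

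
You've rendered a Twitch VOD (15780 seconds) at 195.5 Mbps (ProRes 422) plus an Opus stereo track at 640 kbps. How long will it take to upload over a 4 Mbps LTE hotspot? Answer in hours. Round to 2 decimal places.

Audio: 640 kbps = 0.640 Mbps.
Total bitrate: 196.140 Mbps.
File: 196.140 Mbps × 15780 s = 3095089.2 Mb.
At 4 Mbps: 3095089.2 / 4 = 773772.3 s ≈ 215 hours.

214.94 hours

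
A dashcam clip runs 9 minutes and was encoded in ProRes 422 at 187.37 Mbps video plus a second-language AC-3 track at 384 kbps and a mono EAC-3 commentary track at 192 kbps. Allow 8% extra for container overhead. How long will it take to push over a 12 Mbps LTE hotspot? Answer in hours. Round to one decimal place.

9 min = 540 s
Audio total: 384 + 192 = 576 kbps = 0.576 Mbps.
Total bitrate: 187.946 Mbps.
File: 187.946 Mbps × 540 s = 101490.8 Mb.
With 8% container overhead: ×1.08. → 109610.1 Mb.
At 12 Mbps: 109610.1 / 12 = 9134.2 s ≈ 2.54 hours.

2.5 hours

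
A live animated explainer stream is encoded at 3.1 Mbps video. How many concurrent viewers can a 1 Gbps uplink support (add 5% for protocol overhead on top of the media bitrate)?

On the wire with 5% overhead: 3.255 Mbps.
1 Gbps = 1,000 Mbps; 1,000 / 3.255 = 307.22 → 307 viewers.

307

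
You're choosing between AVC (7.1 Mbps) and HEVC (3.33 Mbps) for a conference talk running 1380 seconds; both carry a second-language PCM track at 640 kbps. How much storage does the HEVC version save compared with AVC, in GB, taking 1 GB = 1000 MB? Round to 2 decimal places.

0.65 GB

Audio: 640 kbps = 0.640 Mbps.
AVC: 7.740 Mbps × 1380 s = 10681.2 Mb = 1.335 GB.
HEVC: 3.970 Mbps × 1380 s = 5478.6 Mb = 0.685 GB.
Saving: 1.335 − 0.685 = 0.650 GB.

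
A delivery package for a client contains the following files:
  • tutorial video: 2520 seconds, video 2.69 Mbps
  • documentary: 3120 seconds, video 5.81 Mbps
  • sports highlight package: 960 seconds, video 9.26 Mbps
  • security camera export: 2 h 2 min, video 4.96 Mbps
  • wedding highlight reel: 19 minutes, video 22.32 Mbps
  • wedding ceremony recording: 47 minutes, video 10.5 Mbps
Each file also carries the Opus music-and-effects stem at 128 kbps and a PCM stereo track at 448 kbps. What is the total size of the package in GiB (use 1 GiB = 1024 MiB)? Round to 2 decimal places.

15.77 GiB

Audio total: 128 + 448 = 576 kbps = 0.576 Mbps.
tutorial video: 3.266 Mbps × 2520 s = 8230.3 Mb
documentary: 6.386 Mbps × 3120 s = 19924.3 Mb
sports highlight package: 9.836 Mbps × 960 s = 9442.6 Mb
security camera export: 5.536 Mbps × 7320 s = 40523.5 Mb
wedding highlight reel: 22.896 Mbps × 1140 s = 26101.4 Mb
wedding ceremony recording: 11.076 Mbps × 2820 s = 31234.3 Mb
Total: 135456.5 Mb = 16932.1 MB.
= 15.77 GiB.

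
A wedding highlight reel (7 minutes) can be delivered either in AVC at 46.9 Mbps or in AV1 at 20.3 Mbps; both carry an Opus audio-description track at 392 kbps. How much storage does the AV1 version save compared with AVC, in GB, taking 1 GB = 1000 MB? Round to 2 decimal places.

1.40 GB

7 min = 420 s
Audio: 392 kbps = 0.392 Mbps.
AVC: 47.292 Mbps × 420 s = 19862.6 Mb = 2.483 GB.
AV1: 20.692 Mbps × 420 s = 8690.6 Mb = 1.086 GB.
Saving: 2.483 − 1.086 = 1.397 GB.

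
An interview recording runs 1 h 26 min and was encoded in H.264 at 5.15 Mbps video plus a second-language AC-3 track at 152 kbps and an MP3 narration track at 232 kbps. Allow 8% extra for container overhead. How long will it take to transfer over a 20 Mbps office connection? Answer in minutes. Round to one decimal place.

25.7 minutes

1 h 26 min = 86 min = 5160 s
Audio total: 152 + 232 = 384 kbps = 0.384 Mbps.
Total bitrate: 5.534 Mbps.
File: 5.534 Mbps × 5160 s = 28555.4 Mb.
With 8% container overhead: ×1.08. → 30839.9 Mb.
At 20 Mbps: 30839.9 / 20 = 1542.0 s ≈ 25.7 minutes.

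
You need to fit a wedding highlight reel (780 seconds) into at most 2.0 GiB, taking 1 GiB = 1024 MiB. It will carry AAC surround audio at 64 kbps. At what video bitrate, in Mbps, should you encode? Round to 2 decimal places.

21.96 Mbps

Budget: 2.0 GiB = 17179.9 Mb.
Total bitrate budget: 17179.9 Mb / 780 s = 22.025 Mbps.
Audio: 64 kbps = 0.064 Mbps.
Video: 22.025 − 0.064 = 21.961 Mbps.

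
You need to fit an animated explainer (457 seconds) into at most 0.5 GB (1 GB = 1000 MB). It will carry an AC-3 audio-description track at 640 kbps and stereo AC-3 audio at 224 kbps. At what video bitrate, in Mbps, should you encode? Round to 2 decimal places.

7.89 Mbps

Budget: 0.5 GB = 4000.0 Mb.
Total bitrate budget: 4000.0 Mb / 457 s = 8.753 Mbps.
Audio total: 640 + 224 = 864 kbps = 0.864 Mbps.
Video: 8.753 − 0.864 = 7.889 Mbps.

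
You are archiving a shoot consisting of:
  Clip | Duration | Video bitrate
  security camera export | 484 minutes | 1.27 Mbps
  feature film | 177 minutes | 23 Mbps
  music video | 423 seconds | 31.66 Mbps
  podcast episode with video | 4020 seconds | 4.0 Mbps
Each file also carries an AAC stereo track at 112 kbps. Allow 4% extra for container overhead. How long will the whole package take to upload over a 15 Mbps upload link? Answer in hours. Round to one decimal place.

Audio: 112 kbps = 0.112 Mbps.
security camera export: 1.382 Mbps × 29040 s × 1.04 = 41738.6 Mb
feature film: 23.112 Mbps × 10620 s × 1.04 = 255267.4 Mb
music video: 31.772 Mbps × 423 s × 1.04 = 13977.1 Mb
podcast episode with video: 4.112 Mbps × 4020 s × 1.04 = 17191.4 Mb
Total: 328174.6 Mb = 41021.8 MB.
At 15 Mbps: 328174.6 / 15 = 21878 s ≈ 6.08 hours.

6.1 hours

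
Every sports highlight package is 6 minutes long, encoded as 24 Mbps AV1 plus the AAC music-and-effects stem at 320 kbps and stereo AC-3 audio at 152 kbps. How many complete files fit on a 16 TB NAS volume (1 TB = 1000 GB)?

6 min = 360 s
Audio total: 320 + 152 = 472 kbps = 0.472 Mbps.
Total bitrate: 24.472 Mbps.
Per item: 24.472 Mbps × 360 s = 8,810 Mb = 1,101 MB.
Capacity: 16 TB = 128,000,000 Mb; 14529.08 items → 14529 complete.

14529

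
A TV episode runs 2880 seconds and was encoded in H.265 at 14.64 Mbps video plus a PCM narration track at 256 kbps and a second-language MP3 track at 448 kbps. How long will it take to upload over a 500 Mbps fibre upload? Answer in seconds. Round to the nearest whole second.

Audio total: 256 + 448 = 704 kbps = 0.704 Mbps.
Total bitrate: 15.344 Mbps.
File: 15.344 Mbps × 2880 s = 44190.7 Mb.
At 500 Mbps: 44190.7 / 500 = 88.4 s ≈ 88.4 seconds.

88 seconds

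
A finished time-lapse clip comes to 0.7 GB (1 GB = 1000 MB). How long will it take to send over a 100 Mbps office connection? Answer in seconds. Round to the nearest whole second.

56 seconds

File: 0.7 GB = 5600.0 Mb.
At 100 Mbps: 5600.0 / 100 = 56.0 s ≈ 56 seconds.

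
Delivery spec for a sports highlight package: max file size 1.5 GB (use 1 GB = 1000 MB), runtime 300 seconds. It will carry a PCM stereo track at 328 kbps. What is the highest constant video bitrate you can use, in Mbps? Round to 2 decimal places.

Budget: 1.5 GB = 12000.0 Mb.
Total bitrate budget: 12000.0 Mb / 300 s = 40.000 Mbps.
Audio: 328 kbps = 0.328 Mbps.
Video: 40.000 − 0.328 = 39.672 Mbps.

39.67 Mbps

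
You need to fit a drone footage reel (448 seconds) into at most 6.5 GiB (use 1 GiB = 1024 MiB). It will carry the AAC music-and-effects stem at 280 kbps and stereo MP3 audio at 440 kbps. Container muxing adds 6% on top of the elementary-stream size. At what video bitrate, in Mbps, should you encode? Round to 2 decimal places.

116.86 Mbps

Budget: 6.5 GiB = 55834.6 Mb.
Stream payload after overhead: 55834.6 / 1.06 = 52674.1 Mb.
Total bitrate budget: 52674.1 Mb / 448 s = 117.576 Mbps.
Audio total: 280 + 440 = 720 kbps = 0.720 Mbps.
Video: 117.576 − 0.720 = 116.856 Mbps.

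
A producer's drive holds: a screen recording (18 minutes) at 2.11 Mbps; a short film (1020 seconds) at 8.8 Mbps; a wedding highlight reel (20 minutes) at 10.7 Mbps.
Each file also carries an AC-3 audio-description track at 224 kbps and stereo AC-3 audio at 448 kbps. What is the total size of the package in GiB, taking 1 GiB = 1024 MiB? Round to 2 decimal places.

Audio total: 224 + 448 = 672 kbps = 0.672 Mbps.
screen recording: 2.782 Mbps × 1080 s = 3004.6 Mb
short film: 9.472 Mbps × 1020 s = 9661.4 Mb
wedding highlight reel: 11.372 Mbps × 1200 s = 13646.4 Mb
Total: 26312.4 Mb = 3289.1 MB.
= 3.063 GiB.

3.06 GiB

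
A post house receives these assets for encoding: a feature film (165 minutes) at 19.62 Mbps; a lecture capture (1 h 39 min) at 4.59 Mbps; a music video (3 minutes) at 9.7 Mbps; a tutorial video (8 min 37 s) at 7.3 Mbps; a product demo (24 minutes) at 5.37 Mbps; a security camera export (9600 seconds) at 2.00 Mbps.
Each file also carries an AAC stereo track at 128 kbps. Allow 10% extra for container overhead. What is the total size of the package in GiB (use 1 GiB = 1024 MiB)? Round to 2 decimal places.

32.97 GiB

Audio: 128 kbps = 0.128 Mbps.
feature film: 19.748 Mbps × 9900 s × 1.10 = 215055.7 Mb
lecture capture: 4.718 Mbps × 5940 s × 1.10 = 30827.4 Mb
music video: 9.828 Mbps × 180 s × 1.10 = 1945.9 Mb
tutorial video: 7.428 Mbps × 517 s × 1.10 = 4224.3 Mb
product demo: 5.498 Mbps × 1440 s × 1.10 = 8708.8 Mb
security camera export: 2.128 Mbps × 9600 s × 1.10 = 22471.7 Mb
Total: 283233.9 Mb = 35404.2 MB.
= 32.97 GiB.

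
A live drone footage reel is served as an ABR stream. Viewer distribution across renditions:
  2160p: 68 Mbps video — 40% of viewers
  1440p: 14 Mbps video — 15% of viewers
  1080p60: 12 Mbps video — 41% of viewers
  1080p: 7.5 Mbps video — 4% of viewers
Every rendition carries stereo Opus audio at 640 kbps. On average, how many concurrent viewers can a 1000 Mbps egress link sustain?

Audio: 640 kbps = 0.640 Mbps.
Average per-viewer bitrate: 0.40×68.640 + 0.15×14.640 + 0.41×12.640 + 0.04×8.140 = 35.160 Mbps.
1000 Mbps = 1,000 Mbps; 1,000 / 35.160 = 28.44 → 28.

28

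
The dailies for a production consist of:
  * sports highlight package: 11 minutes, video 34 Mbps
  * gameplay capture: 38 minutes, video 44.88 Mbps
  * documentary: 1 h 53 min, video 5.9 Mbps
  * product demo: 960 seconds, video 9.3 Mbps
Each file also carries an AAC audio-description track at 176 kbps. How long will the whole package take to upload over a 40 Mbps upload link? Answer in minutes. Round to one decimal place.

73.2 minutes

Audio: 176 kbps = 0.176 Mbps.
sports highlight package: 34.176 Mbps × 660 s = 22556.2 Mb
gameplay capture: 45.056 Mbps × 2280 s = 102727.7 Mb
documentary: 6.076 Mbps × 6780 s = 41195.3 Mb
product demo: 9.476 Mbps × 960 s = 9097.0 Mb
Total: 175576.1 Mb = 21947.0 MB.
At 40 Mbps: 175576.1 / 40 = 4389 s ≈ 73.2 minutes.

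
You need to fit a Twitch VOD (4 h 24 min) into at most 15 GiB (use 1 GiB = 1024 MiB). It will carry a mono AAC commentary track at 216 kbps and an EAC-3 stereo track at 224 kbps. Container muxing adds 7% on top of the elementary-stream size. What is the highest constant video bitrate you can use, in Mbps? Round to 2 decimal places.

7.16 Mbps

Budget: 15 GiB = 128849.0 Mb.
Stream payload after overhead: 128849.0 / 1.07 = 120419.6 Mb.
4 h 24 min = 264 min = 15840 s
Total bitrate budget: 120419.6 Mb / 15840 s = 7.602 Mbps.
Audio total: 216 + 224 = 440 kbps = 0.440 Mbps.
Video: 7.602 − 0.440 = 7.162 Mbps.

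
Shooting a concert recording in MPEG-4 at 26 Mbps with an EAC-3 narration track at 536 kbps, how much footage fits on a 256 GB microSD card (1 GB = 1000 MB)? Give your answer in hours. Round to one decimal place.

21.4 hours

Audio: 536 kbps = 0.536 Mbps.
Total bitrate: 26 + 0.536 = 26.536 Mbps.
Capacity: 256 GB = 2,048,000 Mb.
Recording time: 2,048,000 / 26.536 = 77,178 s ≈ 21.4 hours.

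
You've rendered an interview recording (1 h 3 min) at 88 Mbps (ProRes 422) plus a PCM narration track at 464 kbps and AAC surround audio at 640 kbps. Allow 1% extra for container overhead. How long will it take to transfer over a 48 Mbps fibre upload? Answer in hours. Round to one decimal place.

1 h 3 min = 63 min = 3780 s
Audio total: 464 + 640 = 1104 kbps = 1.104 Mbps.
Total bitrate: 89.104 Mbps.
File: 89.104 Mbps × 3780 s = 336813.1 Mb.
With 1% container overhead: ×1.01. → 340181.3 Mb.
At 48 Mbps: 340181.3 / 48 = 7087.1 s ≈ 1.97 hours.

2.0 hours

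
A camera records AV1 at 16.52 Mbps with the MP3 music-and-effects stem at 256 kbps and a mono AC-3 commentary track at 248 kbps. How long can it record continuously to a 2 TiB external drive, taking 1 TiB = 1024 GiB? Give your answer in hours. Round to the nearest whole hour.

287 hours

Audio total: 256 + 248 = 504 kbps = 0.504 Mbps.
Total bitrate: 16.52 + 0.504 = 17.024 Mbps.
Capacity: 2 TiB = 17,592,186 Mb.
Recording time: 17,592,186 / 17.024 = 1,033,376 s ≈ 287 hours.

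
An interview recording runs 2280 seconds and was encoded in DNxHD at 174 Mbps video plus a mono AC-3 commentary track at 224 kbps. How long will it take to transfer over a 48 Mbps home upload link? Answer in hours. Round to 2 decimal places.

Audio: 224 kbps = 0.224 Mbps.
Total bitrate: 174.224 Mbps.
File: 174.224 Mbps × 2280 s = 397230.7 Mb.
At 48 Mbps: 397230.7 / 48 = 8275.6 s ≈ 2.3 hours.

2.30 hours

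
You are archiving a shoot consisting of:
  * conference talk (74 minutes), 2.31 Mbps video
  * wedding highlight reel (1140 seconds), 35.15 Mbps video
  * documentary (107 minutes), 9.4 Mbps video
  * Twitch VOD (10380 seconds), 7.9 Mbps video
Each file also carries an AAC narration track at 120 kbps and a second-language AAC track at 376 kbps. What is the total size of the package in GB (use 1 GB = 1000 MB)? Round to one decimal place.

Audio total: 120 + 376 = 496 kbps = 0.496 Mbps.
conference talk: 2.806 Mbps × 4440 s = 12458.6 Mb
wedding highlight reel: 35.646 Mbps × 1140 s = 40636.4 Mb
documentary: 9.896 Mbps × 6420 s = 63532.3 Mb
Twitch VOD: 8.396 Mbps × 10380 s = 87150.5 Mb
Total: 203777.9 Mb = 25472.2 MB.
= 25.47 GB.

25.5 GB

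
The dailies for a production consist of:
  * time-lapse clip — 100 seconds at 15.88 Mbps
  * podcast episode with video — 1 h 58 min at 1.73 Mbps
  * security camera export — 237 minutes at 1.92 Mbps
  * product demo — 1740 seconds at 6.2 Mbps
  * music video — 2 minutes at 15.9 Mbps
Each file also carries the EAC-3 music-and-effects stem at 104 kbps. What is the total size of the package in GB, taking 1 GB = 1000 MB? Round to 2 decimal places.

Audio: 104 kbps = 0.104 Mbps.
time-lapse clip: 15.984 Mbps × 100 s = 1598.4 Mb
podcast episode with video: 1.834 Mbps × 7080 s = 12984.7 Mb
security camera export: 2.024 Mbps × 14220 s = 28781.3 Mb
product demo: 6.304 Mbps × 1740 s = 10969.0 Mb
music video: 16.004 Mbps × 120 s = 1920.5 Mb
Total: 56253.8 Mb = 7031.7 MB.
= 7.032 GB.

7.03 GB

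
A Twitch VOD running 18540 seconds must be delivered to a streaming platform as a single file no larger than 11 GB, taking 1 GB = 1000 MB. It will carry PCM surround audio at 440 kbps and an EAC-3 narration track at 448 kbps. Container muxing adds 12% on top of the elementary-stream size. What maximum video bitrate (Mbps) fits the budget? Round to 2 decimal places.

3.35 Mbps

Budget: 11 GB = 88000.0 Mb.
Stream payload after overhead: 88000.0 / 1.12 = 78571.4 Mb.
Total bitrate budget: 78571.4 Mb / 18540 s = 4.238 Mbps.
Audio total: 440 + 448 = 888 kbps = 0.888 Mbps.
Video: 4.238 − 0.888 = 3.350 Mbps.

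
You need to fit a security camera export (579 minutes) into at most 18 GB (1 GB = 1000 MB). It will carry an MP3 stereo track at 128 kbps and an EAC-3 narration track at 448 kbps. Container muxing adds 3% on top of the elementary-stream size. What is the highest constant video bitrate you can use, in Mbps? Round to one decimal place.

3.4 Mbps

Budget: 18 GB = 144000.0 Mb.
Stream payload after overhead: 144000.0 / 1.03 = 139805.8 Mb.
579 min = 34740 s
Total bitrate budget: 139805.8 Mb / 34740 s = 4.024 Mbps.
Audio total: 128 + 448 = 576 kbps = 0.576 Mbps.
Video: 4.024 − 0.576 = 3.448 Mbps.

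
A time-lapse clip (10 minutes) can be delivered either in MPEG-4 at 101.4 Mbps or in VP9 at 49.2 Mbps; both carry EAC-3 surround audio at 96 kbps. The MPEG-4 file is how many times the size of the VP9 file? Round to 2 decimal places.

10 min = 600 s
Audio: 96 kbps = 0.096 Mbps.
MPEG-4: 101.496 Mbps × 600 s = 60897.6 Mb = 7.089 GiB.
VP9: 49.296 Mbps × 600 s = 29577.6 Mb = 3.443 GiB.
Ratio: 7.089 / 3.443 = 2.059.

2.06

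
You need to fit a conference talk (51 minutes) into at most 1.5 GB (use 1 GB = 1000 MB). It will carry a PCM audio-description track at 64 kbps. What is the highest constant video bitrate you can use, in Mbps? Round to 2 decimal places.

Budget: 1.5 GB = 12000.0 Mb.
51 min = 3060 s
Total bitrate budget: 12000.0 Mb / 3060 s = 3.922 Mbps.
Audio: 64 kbps = 0.064 Mbps.
Video: 3.922 − 0.064 = 3.858 Mbps.

3.86 Mbps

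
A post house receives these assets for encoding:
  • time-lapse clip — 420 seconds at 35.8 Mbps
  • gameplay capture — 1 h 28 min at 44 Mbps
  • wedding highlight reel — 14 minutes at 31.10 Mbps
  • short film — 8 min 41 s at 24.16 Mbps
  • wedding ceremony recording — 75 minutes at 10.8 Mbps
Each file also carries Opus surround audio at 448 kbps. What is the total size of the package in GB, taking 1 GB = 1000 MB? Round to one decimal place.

42.5 GB

Audio: 448 kbps = 0.448 Mbps.
time-lapse clip: 36.248 Mbps × 420 s = 15224.2 Mb
gameplay capture: 44.448 Mbps × 5280 s = 234685.4 Mb
wedding highlight reel: 31.548 Mbps × 840 s = 26500.3 Mb
short film: 24.608 Mbps × 521 s = 12820.8 Mb
wedding ceremony recording: 11.248 Mbps × 4500 s = 50616.0 Mb
Total: 339846.7 Mb = 42480.8 MB.
= 42.48 GB.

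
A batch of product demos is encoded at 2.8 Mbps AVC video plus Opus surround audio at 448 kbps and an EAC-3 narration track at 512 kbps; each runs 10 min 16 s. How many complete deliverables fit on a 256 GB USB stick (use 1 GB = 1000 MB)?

10 min 16 s = 616 s
Audio total: 448 + 512 = 960 kbps = 0.960 Mbps.
Total bitrate: 3.760 Mbps.
Per item: 3.760 Mbps × 616 s = 2,316 Mb = 289.5 MB.
Capacity: 256 GB = 2,048,000 Mb; 884.22 items → 884 complete.

884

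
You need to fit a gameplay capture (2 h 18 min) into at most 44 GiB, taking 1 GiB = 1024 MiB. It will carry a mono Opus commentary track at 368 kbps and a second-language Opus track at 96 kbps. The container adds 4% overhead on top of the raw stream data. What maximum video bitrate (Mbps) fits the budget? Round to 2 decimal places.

Budget: 44 GiB = 377957.1 Mb.
Stream payload after overhead: 377957.1 / 1.04 = 363420.3 Mb.
2 h 18 min = 138 min = 8280 s
Total bitrate budget: 363420.3 Mb / 8280 s = 43.891 Mbps.
Audio total: 368 + 96 = 464 kbps = 0.464 Mbps.
Video: 43.891 − 0.464 = 43.427 Mbps.

43.43 Mbps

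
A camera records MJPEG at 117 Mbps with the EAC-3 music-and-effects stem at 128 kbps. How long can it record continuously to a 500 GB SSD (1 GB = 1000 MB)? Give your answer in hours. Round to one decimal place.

9.5 hours

Audio: 128 kbps = 0.128 Mbps.
Total bitrate: 117 + 0.128 = 117.128 Mbps.
Capacity: 500 GB = 4,000,000 Mb.
Recording time: 4,000,000 / 117.128 = 34,151 s ≈ 9.49 hours.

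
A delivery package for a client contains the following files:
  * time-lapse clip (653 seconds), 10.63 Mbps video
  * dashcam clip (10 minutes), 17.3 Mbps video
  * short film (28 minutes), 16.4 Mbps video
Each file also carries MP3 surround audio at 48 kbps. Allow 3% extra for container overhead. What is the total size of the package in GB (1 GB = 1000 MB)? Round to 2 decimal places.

5.80 GB

Audio: 48 kbps = 0.048 Mbps.
time-lapse clip: 10.678 Mbps × 653 s × 1.03 = 7181.9 Mb
dashcam clip: 17.348 Mbps × 600 s × 1.03 = 10721.1 Mb
short film: 16.448 Mbps × 1680 s × 1.03 = 28461.6 Mb
Total: 46364.6 Mb = 5795.6 MB.
= 5.796 GB.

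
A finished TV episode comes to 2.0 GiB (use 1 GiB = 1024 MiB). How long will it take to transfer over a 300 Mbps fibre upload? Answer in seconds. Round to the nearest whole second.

57 seconds

File: 2.0 GiB = 17179.9 Mb.
At 300 Mbps: 17179.9 / 300 = 57.3 s ≈ 57.3 seconds.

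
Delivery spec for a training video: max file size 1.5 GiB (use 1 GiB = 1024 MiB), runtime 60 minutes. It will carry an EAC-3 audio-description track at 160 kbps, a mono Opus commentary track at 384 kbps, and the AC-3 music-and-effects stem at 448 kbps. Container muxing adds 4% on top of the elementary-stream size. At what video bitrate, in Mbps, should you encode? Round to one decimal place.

2.4 Mbps

Budget: 1.5 GiB = 12884.9 Mb.
Stream payload after overhead: 12884.9 / 1.04 = 12389.3 Mb.
60 min = 3600 s
Total bitrate budget: 12389.3 Mb / 3600 s = 3.441 Mbps.
Audio total: 160 + 384 + 448 = 992 kbps = 0.992 Mbps.
Video: 3.441 − 0.992 = 2.449 Mbps.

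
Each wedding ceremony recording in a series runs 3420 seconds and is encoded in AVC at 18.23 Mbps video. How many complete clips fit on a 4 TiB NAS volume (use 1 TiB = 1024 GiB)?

Per item: 18.230 Mbps × 3420 s = 62,347 Mb = 7,793 MB.
Capacity: 4 TiB = 35,184,372 Mb; 564.34 items → 564 complete.

564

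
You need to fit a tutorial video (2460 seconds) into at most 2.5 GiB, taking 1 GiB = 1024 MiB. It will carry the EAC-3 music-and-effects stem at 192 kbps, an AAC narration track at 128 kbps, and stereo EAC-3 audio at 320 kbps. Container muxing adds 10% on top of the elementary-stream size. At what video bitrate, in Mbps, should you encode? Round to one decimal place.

7.3 Mbps

Budget: 2.5 GiB = 21474.8 Mb.
Stream payload after overhead: 21474.8 / 1.10 = 19522.6 Mb.
Total bitrate budget: 19522.6 Mb / 2460 s = 7.936 Mbps.
Audio total: 192 + 128 + 320 = 640 kbps = 0.640 Mbps.
Video: 7.936 − 0.640 = 7.296 Mbps.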